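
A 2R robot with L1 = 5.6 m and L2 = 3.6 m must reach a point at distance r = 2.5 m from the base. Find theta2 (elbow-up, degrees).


cos(theta2) = (r^2 - L1^2 - L2^2) / (2*L1*L2)
cos(theta2) = (6.25 - 31.36 - 12.96) / 40.32
cos(theta2) = -0.944196
theta2 = 160.7687 degrees


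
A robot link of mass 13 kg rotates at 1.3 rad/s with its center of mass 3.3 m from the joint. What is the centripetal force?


F = m * omega^2 * r
= 13 * 1.3^2 * 3.3
= 13 * 1.69 * 3.3
= 72.501 N


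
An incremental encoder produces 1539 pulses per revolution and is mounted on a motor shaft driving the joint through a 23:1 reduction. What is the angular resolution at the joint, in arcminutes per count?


counts per rev = 1539
effective counts at joint = 1539 * 23 = 35397
resolution = 360*60 / 35397
= 0.6102 arcmin/count


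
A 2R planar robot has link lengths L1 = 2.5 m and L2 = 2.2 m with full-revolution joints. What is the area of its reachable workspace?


r_max = L1 + L2 = 4.7 m
r_min = |L1 - L2| = 0.3 m
Area = pi*(r_max^2 - r_min^2)
= pi*(22.09 - 0.09)
= pi * 22.0
= 69.115 m^2


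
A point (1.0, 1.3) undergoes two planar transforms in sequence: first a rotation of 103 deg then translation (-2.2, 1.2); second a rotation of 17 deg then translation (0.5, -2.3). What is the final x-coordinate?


After transform 1:
x1 = cos(103)*1.0 - sin(103)*1.3 + -2.2 = -3.6916
y1 = sin(103)*1.0 + cos(103)*1.3 + 1.2 = 1.8819
After transform 2:
x2 = cos(17)*-3.6916 - sin(17)*1.8819 + 0.5
= -3.5805


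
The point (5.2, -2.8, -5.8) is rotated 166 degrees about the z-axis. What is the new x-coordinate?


Rotation about z-axis: x' = x*cos(theta) - y*sin(theta)
= 5.2 * -0.9703 - -2.8 * 0.2419
= -4.3682


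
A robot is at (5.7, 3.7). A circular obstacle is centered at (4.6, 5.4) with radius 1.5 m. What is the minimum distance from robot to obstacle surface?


center_dist = sqrt((5.7-4.6)^2 + (3.7-5.4)^2)
= sqrt(1.21 + 2.89)
= 2.0248
min_dist = center_dist - radius = 2.0248 - 1.5 = 0.5248 m


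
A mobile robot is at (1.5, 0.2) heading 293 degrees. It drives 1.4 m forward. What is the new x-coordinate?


x_new = x0 + d*cos(theta)
= 1.5 + 1.4*cos(293)
= 1.5 + 0.547
= 2.047


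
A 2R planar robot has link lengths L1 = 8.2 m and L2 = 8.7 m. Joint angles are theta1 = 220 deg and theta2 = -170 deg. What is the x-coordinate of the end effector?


Convert angles to radians: theta1 = 3.8397, theta2 = -2.9671
x = L1*cos(theta1) + L2*cos(theta1+theta2)
x = -6.2816 + 5.5923
x = -0.6893


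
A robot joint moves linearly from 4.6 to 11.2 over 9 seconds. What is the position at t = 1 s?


s = t/T = 1/9 = 0.1111
p(t) = p0 + (pf-p0)*s
= 4.6 + (11.2 - 4.6) * 0.1111
= 5.3333


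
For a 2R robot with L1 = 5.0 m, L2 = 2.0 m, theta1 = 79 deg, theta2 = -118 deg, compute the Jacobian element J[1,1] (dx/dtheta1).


J[1,1] = -L1*sin(t1) - L2*sin(t1+t2)
= -5.0*sin(79) - 2.0*sin(-39)
= -3.6495


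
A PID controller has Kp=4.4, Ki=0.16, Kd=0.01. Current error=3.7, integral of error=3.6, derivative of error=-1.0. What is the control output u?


u = Kp*e + Ki*int(e) + Kd*de/dt
= 4.4*3.7 + 0.16*3.6 + 0.01*(-1.0)
= 16.28 + 0.576 + -0.01
= 16.846


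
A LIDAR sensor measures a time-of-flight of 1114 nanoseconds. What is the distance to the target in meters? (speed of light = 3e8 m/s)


tof = 1114 ns = 1.114e-06 s
dist = c * tof / 2
= 3e8 * 1.114e-06 / 2
= 167.1 m


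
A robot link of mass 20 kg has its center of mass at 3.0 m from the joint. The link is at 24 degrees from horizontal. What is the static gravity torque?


tau = m*g*L*cos(angle)
= 20 * 9.81 * 3.0 * cos(24 deg)
= 20 * 9.81 * 3.0 * 0.9135
= 537.7129 Nm


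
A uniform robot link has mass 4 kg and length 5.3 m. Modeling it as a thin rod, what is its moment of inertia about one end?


I = (1/3) * m * L^2
= (1/3) * 4 * 5.3^2
= 0.333333 * 4 * 28.09
= 37.4533 kg*m^2


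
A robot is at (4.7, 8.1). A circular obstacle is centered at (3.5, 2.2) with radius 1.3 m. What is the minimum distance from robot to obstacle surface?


center_dist = sqrt((4.7-3.5)^2 + (8.1-2.2)^2)
= sqrt(1.44 + 34.81)
= 6.0208
min_dist = center_dist - radius = 6.0208 - 1.3 = 4.7208 m


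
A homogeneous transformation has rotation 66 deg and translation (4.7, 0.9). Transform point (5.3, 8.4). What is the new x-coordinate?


x' = cos(theta)*px - sin(theta)*py + tx
= 0.4067*5.3 - 0.9135*8.4 + 4.7
= -0.8181


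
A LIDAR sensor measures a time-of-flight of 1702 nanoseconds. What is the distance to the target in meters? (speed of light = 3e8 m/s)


tof = 1702 ns = 1.702e-06 s
dist = c * tof / 2
= 3e8 * 1.702e-06 / 2
= 255.3 m


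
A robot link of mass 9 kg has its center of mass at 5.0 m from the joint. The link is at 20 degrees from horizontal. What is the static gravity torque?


tau = m*g*L*cos(angle)
= 9 * 9.81 * 5.0 * cos(20 deg)
= 9 * 9.81 * 5.0 * 0.9397
= 414.8273 Nm


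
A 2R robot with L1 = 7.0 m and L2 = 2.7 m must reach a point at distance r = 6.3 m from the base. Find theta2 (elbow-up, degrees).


cos(theta2) = (r^2 - L1^2 - L2^2) / (2*L1*L2)
cos(theta2) = (39.69 - 49.0 - 7.29) / 37.8
cos(theta2) = -0.439153
theta2 = 116.0499 degrees


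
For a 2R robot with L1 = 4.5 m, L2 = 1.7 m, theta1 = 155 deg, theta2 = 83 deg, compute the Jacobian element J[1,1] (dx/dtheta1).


J[1,1] = -L1*sin(t1) - L2*sin(t1+t2)
= -4.5*sin(155) - 1.7*sin(238)
= -0.4601


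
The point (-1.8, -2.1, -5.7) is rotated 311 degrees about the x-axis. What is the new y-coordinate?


Rotation about x-axis: y' = y*cos(theta) - z*sin(theta)
= -2.1 * 0.6561 - -5.7 * -0.7547
= -5.6796


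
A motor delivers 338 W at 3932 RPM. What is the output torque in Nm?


omega = 3932 * 2*pi/60 = 411.7581 rad/s
tau = P / omega = 338 / 411.7581
= 0.8209 Nm


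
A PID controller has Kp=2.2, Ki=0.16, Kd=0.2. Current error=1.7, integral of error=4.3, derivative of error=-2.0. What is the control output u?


u = Kp*e + Ki*int(e) + Kd*de/dt
= 2.2*1.7 + 0.16*4.3 + 0.2*(-2.0)
= 3.74 + 0.688 + -0.4
= 4.028


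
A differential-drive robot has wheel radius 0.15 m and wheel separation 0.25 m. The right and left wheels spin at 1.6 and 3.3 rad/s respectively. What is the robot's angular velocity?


vR = r*wR = 0.15*1.6 = 0.24 m/s
vL = r*wL = 0.15*3.3 = 0.495 m/s
v = (vR+vL)/2 = 0.3675 m/s
omega = (vR-vL)/L = -1.02 rad/s
angular velocity = -1.02 rad/s


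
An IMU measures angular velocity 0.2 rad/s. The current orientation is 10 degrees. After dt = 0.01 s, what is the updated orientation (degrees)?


delta_theta = w * dt = 0.2 * 0.01 = 0.002 rad
= 0.1146 deg
theta_new = 10 + 0.1146 = 10.1146 deg


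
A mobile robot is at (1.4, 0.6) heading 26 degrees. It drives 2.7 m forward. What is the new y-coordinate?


y_new = y0 + d*sin(theta)
= 0.6 + 2.7*sin(26)
= 0.6 + 1.1836
= 1.7836


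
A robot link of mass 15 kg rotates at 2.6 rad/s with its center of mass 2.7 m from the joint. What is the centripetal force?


F = m * omega^2 * r
= 15 * 2.6^2 * 2.7
= 15 * 6.76 * 2.7
= 273.78 N


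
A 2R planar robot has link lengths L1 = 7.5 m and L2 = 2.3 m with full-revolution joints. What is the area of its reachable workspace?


r_max = L1 + L2 = 9.8 m
r_min = |L1 - L2| = 5.2 m
Area = pi*(r_max^2 - r_min^2)
= pi*(96.04 - 27.04)
= pi * 69.0
= 216.7699 m^2


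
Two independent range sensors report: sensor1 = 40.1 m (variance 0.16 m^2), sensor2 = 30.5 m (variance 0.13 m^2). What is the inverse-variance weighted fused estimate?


w1 = (1/var1) / (1/var1 + 1/var2)
   = 6.25 / (6.25 + 7.6923) = 0.4483
w2 = 1 - w1 = 0.5517
fused = w1*s1 + w2*s2 = 17.9759 + 16.8276
= 34.8034 m


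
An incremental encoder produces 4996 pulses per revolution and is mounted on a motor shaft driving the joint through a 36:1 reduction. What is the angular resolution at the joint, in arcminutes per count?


counts per rev = 4996
effective counts at joint = 4996 * 36 = 179856
resolution = 360*60 / 179856
= 0.1201 arcmin/count


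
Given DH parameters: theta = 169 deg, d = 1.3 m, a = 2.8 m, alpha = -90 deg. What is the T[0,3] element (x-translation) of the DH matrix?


T[0,3] = a * cos(theta)
= 2.8 * cos(169 deg)
= 2.8 * -0.9816
= -2.7486


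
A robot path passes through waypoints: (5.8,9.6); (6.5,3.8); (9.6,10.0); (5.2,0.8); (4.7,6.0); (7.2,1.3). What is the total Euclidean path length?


Segment lengths:
  seg1 = sqrt((0.7)^2 + (-5.8)^2) = 5.8421
  seg2 = sqrt((3.1)^2 + (6.2)^2) = 6.9318
  seg3 = sqrt((-4.4)^2 + (-9.2)^2) = 10.198
  seg4 = sqrt((-0.5)^2 + (5.2)^2) = 5.224
  seg5 = sqrt((2.5)^2 + (-4.7)^2) = 5.3235
Total = 33.5195


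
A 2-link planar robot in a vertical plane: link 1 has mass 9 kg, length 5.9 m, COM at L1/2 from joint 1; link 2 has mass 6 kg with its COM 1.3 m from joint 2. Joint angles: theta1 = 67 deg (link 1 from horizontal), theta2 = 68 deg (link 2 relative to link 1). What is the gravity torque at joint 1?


Horizontal distance from joint 1 to link-1 COM:
  x_c1 = (L1/2)*cos(t1) = 2.95 * 0.3907 = 1.1527 m
Horizontal distance from joint 1 to link-2 COM:
  x_c2 = L1*cos(t1) + Lc2*cos(t1+t2)
       = 5.9*0.3907 + 1.3*-0.7071 = 1.3861 m
tau1 = m1*g*x_c1 + m2*g*x_c2
     = 9*9.81*1.1527 + 6*9.81*1.3861
     = 101.7681 + 81.5844
     = 183.3524 Nm


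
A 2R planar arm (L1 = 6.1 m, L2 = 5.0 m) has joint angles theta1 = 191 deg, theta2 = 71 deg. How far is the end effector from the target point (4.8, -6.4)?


End effector via forward kinematics:
x = L1*cos(t1) + L2*cos(t1+t2) = -6.6838
y = L1*sin(t1) + L2*sin(t1+t2) = -6.1153
Distance to target:
d = sqrt((4.8 - -6.6838)^2 + (-6.4 - -6.1153)^2)
= sqrt(131.8775 + 0.0811)
= 11.4873 m


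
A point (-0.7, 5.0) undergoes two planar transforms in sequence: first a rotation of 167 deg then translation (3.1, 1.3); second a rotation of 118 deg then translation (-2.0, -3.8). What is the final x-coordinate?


After transform 1:
x1 = cos(167)*-0.7 - sin(167)*5.0 + 3.1 = 2.6573
y1 = sin(167)*-0.7 + cos(167)*5.0 + 1.3 = -3.7293
After transform 2:
x2 = cos(118)*2.6573 - sin(118)*-3.7293 + -2.0
= 0.0453


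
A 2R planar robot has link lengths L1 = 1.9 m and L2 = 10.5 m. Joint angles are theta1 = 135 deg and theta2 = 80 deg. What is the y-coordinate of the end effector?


Convert angles to radians: theta1 = 2.3562, theta2 = 1.3963
y = L1*sin(theta1) + L2*sin(theta1+theta2)
y = 1.3435 + -6.0226
y = -4.679


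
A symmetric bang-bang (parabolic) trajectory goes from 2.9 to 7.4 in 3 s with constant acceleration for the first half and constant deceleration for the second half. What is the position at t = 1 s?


Symmetric rest-to-rest: each phase covers (pf-p0)/2 in time T/2. 0.5*a*(T/2)^2 = (pf-p0)/2 => a = 4*(pf-p0)/T^2
a = 4*(7.4-2.9)/3^2 = 2.0
t = 1 is in the acceleration phase (t <= T/2).
p = p0 + 0.5*a*t^2 = 2.9 + 0.5*2.0*1^2
= 3.9


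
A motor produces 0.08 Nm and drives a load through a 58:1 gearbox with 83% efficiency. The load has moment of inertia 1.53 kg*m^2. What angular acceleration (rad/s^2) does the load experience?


tau_out = tau_motor * N * eta
= 0.08 * 58 * 0.83 = 3.8512 Nm
alpha = tau_out / I = 3.8512 / 1.53
= 2.5171 rad/s^2


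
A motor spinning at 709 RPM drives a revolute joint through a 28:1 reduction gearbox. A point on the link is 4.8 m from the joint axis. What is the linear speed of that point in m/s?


omega_motor = 709 * 2*pi/60 = 74.2463 rad/s
omega_joint = omega_motor / 28 = 2.6517 rad/s
v = omega_joint * r = 2.6517 * 4.8
= 12.7279 m/s


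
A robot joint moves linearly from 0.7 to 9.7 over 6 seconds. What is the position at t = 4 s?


s = t/T = 4/6 = 0.6667
p(t) = p0 + (pf-p0)*s
= 0.7 + (9.7 - 0.7) * 0.6667
= 6.7


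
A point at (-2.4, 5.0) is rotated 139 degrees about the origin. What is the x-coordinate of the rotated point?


x' = x*cos(theta) - y*sin(theta)
cos(139 deg) = -0.7547, sin(139 deg) = 0.6561
x' = -2.4 * -0.7547 - 5.0 * 0.6561
= 1.8113 - 3.2803
= -1.469


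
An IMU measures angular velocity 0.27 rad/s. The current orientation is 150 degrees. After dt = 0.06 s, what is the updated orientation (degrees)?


delta_theta = w * dt = 0.27 * 0.06 = 0.0162 rad
= 0.9282 deg
theta_new = 150 + 0.9282 = 150.9282 deg


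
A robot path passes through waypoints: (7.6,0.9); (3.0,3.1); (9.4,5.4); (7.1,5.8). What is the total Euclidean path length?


Segment lengths:
  seg1 = sqrt((-4.6)^2 + (2.2)^2) = 5.099
  seg2 = sqrt((6.4)^2 + (2.3)^2) = 6.8007
  seg3 = sqrt((-2.3)^2 + (0.4)^2) = 2.3345
Total = 14.2343


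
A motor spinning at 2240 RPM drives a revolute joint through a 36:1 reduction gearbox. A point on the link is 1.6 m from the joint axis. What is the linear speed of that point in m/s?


omega_motor = 2240 * 2*pi/60 = 234.5723 rad/s
omega_joint = omega_motor / 36 = 6.5159 rad/s
v = omega_joint * r = 6.5159 * 1.6
= 10.4254 m/s


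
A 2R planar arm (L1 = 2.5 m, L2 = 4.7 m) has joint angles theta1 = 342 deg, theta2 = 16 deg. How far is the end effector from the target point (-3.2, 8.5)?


End effector via forward kinematics:
x = L1*cos(t1) + L2*cos(t1+t2) = 7.0748
y = L1*sin(t1) + L2*sin(t1+t2) = -0.9366
Distance to target:
d = sqrt((-3.2 - 7.0748)^2 + (8.5 - -0.9366)^2)
= sqrt(105.5711 + 89.0489)
= 13.9506 m


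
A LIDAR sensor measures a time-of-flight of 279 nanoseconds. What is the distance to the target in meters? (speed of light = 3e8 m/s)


tof = 279 ns = 2.79e-07 s
dist = c * tof / 2
= 3e8 * 2.79e-07 / 2
= 41.85 m


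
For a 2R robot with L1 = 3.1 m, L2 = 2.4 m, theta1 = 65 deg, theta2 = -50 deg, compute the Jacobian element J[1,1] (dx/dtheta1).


J[1,1] = -L1*sin(t1) - L2*sin(t1+t2)
= -3.1*sin(65) - 2.4*sin(15)
= -3.4307


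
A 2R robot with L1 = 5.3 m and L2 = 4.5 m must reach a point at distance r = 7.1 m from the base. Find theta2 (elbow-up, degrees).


cos(theta2) = (r^2 - L1^2 - L2^2) / (2*L1*L2)
cos(theta2) = (50.41 - 28.09 - 20.25) / 47.7
cos(theta2) = 0.043396
theta2 = 87.5128 degrees


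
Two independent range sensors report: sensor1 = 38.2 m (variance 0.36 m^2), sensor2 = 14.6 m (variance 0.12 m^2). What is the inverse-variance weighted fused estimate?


w1 = (1/var1) / (1/var1 + 1/var2)
   = 2.7778 / (2.7778 + 8.3333) = 0.25
w2 = 1 - w1 = 0.75
fused = w1*s1 + w2*s2 = 9.55 + 10.95
= 20.5 m


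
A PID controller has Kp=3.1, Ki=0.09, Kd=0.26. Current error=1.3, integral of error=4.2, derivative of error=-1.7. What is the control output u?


u = Kp*e + Ki*int(e) + Kd*de/dt
= 3.1*1.3 + 0.09*4.2 + 0.26*(-1.7)
= 4.03 + 0.378 + -0.442
= 3.966


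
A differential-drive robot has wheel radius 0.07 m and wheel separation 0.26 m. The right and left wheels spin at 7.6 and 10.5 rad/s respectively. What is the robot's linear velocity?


vR = r*wR = 0.07*7.6 = 0.532 m/s
vL = r*wL = 0.07*10.5 = 0.735 m/s
v = (vR+vL)/2 = 0.6335 m/s
omega = (vR-vL)/L = -0.7808 rad/s
linear velocity = 0.6335 m/s


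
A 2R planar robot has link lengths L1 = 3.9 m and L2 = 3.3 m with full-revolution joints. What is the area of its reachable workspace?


r_max = L1 + L2 = 7.2 m
r_min = |L1 - L2| = 0.6 m
Area = pi*(r_max^2 - r_min^2)
= pi*(51.84 - 0.36)
= pi * 51.48
= 161.7292 m^2


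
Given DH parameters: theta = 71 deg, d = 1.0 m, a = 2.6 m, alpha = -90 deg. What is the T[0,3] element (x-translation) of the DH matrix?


T[0,3] = a * cos(theta)
= 2.6 * cos(71 deg)
= 2.6 * 0.3256
= 0.8465


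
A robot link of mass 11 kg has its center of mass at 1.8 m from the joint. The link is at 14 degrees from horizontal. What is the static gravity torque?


tau = m*g*L*cos(angle)
= 11 * 9.81 * 1.8 * cos(14 deg)
= 11 * 9.81 * 1.8 * 0.9703
= 188.4683 Nm


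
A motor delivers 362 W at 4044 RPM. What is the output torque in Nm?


omega = 4044 * 2*pi/60 = 423.4867 rad/s
tau = P / omega = 362 / 423.4867
= 0.8548 Nm


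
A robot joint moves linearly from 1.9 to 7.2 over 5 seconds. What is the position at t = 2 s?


s = t/T = 2/5 = 0.4
p(t) = p0 + (pf-p0)*s
= 1.9 + (7.2 - 1.9) * 0.4
= 4.02


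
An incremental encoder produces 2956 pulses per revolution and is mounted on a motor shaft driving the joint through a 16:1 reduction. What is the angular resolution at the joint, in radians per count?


counts per rev = 2956
effective counts at joint = 2956 * 16 = 47296
resolution = 2*pi / 47296
= 1.3285e-04 rad/count


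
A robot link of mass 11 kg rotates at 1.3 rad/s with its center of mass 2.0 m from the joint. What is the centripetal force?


F = m * omega^2 * r
= 11 * 1.3^2 * 2.0
= 11 * 1.69 * 2.0
= 37.18 N


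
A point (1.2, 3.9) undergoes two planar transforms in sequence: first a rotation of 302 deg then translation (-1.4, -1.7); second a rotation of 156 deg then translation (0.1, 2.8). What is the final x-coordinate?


After transform 1:
x1 = cos(302)*1.2 - sin(302)*3.9 + -1.4 = 2.5433
y1 = sin(302)*1.2 + cos(302)*3.9 + -1.7 = -0.651
After transform 2:
x2 = cos(156)*2.5433 - sin(156)*-0.651 + 0.1
= -1.9586


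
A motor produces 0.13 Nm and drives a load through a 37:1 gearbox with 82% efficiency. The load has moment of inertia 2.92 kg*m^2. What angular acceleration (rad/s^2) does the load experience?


tau_out = tau_motor * N * eta
= 0.13 * 37 * 0.82 = 3.9442 Nm
alpha = tau_out / I = 3.9442 / 2.92
= 1.3508 rad/s^2


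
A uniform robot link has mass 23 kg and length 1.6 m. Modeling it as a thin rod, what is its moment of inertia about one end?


I = (1/3) * m * L^2
= (1/3) * 23 * 1.6^2
= 0.333333 * 23 * 2.56
= 19.6267 kg*m^2


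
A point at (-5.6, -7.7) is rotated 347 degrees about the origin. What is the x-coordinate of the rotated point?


x' = x*cos(theta) - y*sin(theta)
cos(347 deg) = 0.9744, sin(347 deg) = -0.225
x' = -5.6 * 0.9744 - -7.7 * -0.225
= -5.4565 - 1.7321
= -7.1886


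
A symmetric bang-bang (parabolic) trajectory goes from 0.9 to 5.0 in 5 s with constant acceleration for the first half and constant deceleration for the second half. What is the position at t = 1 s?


Symmetric rest-to-rest: each phase covers (pf-p0)/2 in time T/2. 0.5*a*(T/2)^2 = (pf-p0)/2 => a = 4*(pf-p0)/T^2
a = 4*(5.0-0.9)/5^2 = 0.656
t = 1 is in the acceleration phase (t <= T/2).
p = p0 + 0.5*a*t^2 = 0.9 + 0.5*0.656*1^2
= 1.228


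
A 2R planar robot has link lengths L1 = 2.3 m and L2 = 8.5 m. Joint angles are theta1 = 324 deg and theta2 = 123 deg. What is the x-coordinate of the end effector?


Convert angles to radians: theta1 = 5.6549, theta2 = 2.1468
x = L1*cos(theta1) + L2*cos(theta1+theta2)
x = 1.8607 + 0.4449
x = 2.3056


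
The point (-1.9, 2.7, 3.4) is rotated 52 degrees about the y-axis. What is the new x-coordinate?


Rotation about y-axis: x' = x*cos(theta) + z*sin(theta)
= -1.9 * 0.6157 + 3.4 * 0.788
= 1.5095


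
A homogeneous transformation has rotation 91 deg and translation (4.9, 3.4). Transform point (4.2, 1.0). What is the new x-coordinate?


x' = cos(theta)*px - sin(theta)*py + tx
= -0.0175*4.2 - 0.9998*1.0 + 4.9
= 3.8269


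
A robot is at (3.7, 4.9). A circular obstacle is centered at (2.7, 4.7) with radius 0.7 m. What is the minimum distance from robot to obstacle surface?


center_dist = sqrt((3.7-2.7)^2 + (4.9-4.7)^2)
= sqrt(1.0 + 0.04)
= 1.0198
min_dist = center_dist - radius = 1.0198 - 0.7 = 0.3198 m


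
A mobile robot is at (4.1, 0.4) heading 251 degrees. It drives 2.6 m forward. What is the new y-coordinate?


y_new = y0 + d*sin(theta)
= 0.4 + 2.6*sin(251)
= 0.4 + -2.4583
= -2.0583


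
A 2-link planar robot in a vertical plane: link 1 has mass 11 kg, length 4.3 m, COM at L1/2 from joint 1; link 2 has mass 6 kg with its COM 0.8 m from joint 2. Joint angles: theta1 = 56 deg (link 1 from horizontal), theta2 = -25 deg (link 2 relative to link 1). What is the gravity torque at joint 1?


Horizontal distance from joint 1 to link-1 COM:
  x_c1 = (L1/2)*cos(t1) = 2.15 * 0.5592 = 1.2023 m
Horizontal distance from joint 1 to link-2 COM:
  x_c2 = L1*cos(t1) + Lc2*cos(t1+t2)
       = 4.3*0.5592 + 0.8*0.8572 = 3.0903 m
tau1 = m1*g*x_c1 + m2*g*x_c2
     = 11*9.81*1.2023 + 6*9.81*3.0903
     = 129.7364 + 181.8929
     = 311.6293 Nm


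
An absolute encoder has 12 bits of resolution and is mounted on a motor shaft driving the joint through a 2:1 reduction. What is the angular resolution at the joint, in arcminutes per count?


counts = 2^12 = 4096
effective counts at joint = 4096 * 2 = 8192
resolution = 360*60 / 8192
= 2.6367 arcmin/count


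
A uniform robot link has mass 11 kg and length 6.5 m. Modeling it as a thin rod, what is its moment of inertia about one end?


I = (1/3) * m * L^2
= (1/3) * 11 * 6.5^2
= 0.333333 * 11 * 42.25
= 154.9167 kg*m^2


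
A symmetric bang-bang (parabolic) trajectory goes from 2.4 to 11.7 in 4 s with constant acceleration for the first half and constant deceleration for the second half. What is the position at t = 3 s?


Symmetric rest-to-rest: each phase covers (pf-p0)/2 in time T/2. 0.5*a*(T/2)^2 = (pf-p0)/2 => a = 4*(pf-p0)/T^2
a = 4*(11.7-2.4)/4^2 = 2.325
t = 3 is in the deceleration phase (t > T/2).
p = pf - 0.5*a*(T-t)^2 = 11.7 - 0.5*2.325*1^2
= 10.5375


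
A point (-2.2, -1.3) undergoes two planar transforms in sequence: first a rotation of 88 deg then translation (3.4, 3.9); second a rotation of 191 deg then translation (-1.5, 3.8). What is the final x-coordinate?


After transform 1:
x1 = cos(88)*-2.2 - sin(88)*-1.3 + 3.4 = 4.6224
y1 = sin(88)*-2.2 + cos(88)*-1.3 + 3.9 = 1.656
After transform 2:
x2 = cos(191)*4.6224 - sin(191)*1.656 + -1.5
= -5.7215


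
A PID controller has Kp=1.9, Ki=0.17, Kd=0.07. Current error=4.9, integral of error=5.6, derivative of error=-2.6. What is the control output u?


u = Kp*e + Ki*int(e) + Kd*de/dt
= 1.9*4.9 + 0.17*5.6 + 0.07*(-2.6)
= 9.31 + 0.952 + -0.182
= 10.08


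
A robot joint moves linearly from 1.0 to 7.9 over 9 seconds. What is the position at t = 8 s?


s = t/T = 8/9 = 0.8889
p(t) = p0 + (pf-p0)*s
= 1.0 + (7.9 - 1.0) * 0.8889
= 7.1333


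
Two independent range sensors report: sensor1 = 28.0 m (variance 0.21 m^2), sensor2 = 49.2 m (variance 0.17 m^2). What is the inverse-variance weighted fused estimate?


w1 = (1/var1) / (1/var1 + 1/var2)
   = 4.7619 / (4.7619 + 5.8824) = 0.4474
w2 = 1 - w1 = 0.5526
fused = w1*s1 + w2*s2 = 12.5263 + 27.1895
= 39.7158 m


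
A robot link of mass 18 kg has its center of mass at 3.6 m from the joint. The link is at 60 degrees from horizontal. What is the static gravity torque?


tau = m*g*L*cos(angle)
= 18 * 9.81 * 3.6 * cos(60 deg)
= 18 * 9.81 * 3.6 * 0.5
= 317.844 Nm


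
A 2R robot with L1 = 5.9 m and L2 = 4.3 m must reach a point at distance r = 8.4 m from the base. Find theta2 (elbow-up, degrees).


cos(theta2) = (r^2 - L1^2 - L2^2) / (2*L1*L2)
cos(theta2) = (70.56 - 34.81 - 18.49) / 50.74
cos(theta2) = 0.340166
theta2 = 70.113 degrees


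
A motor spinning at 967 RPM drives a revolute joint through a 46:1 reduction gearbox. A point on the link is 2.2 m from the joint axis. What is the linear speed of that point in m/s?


omega_motor = 967 * 2*pi/60 = 101.264 rad/s
omega_joint = omega_motor / 46 = 2.2014 rad/s
v = omega_joint * r = 2.2014 * 2.2
= 4.8431 m/s


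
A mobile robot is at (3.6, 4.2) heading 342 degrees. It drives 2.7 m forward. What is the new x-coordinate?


x_new = x0 + d*cos(theta)
= 3.6 + 2.7*cos(342)
= 3.6 + 2.5679
= 6.1679


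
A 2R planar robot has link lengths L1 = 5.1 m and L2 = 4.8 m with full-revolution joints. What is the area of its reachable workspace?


r_max = L1 + L2 = 9.9 m
r_min = |L1 - L2| = 0.3 m
Area = pi*(r_max^2 - r_min^2)
= pi*(98.01 - 0.09)
= pi * 97.92
= 307.6248 m^2


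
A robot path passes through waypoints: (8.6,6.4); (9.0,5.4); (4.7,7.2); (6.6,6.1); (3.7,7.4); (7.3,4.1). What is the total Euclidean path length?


Segment lengths:
  seg1 = sqrt((0.4)^2 + (-1.0)^2) = 1.077
  seg2 = sqrt((-4.3)^2 + (1.8)^2) = 4.6615
  seg3 = sqrt((1.9)^2 + (-1.1)^2) = 2.1954
  seg4 = sqrt((-2.9)^2 + (1.3)^2) = 3.178
  seg5 = sqrt((3.6)^2 + (-3.3)^2) = 4.8836
Total = 15.9957


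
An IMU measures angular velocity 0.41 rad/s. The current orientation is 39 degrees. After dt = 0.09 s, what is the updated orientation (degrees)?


delta_theta = w * dt = 0.41 * 0.09 = 0.0369 rad
= 2.1142 deg
theta_new = 39 + 2.1142 = 41.1142 deg


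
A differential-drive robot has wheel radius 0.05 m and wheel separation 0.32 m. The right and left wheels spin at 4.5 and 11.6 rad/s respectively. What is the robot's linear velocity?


vR = r*wR = 0.05*4.5 = 0.225 m/s
vL = r*wL = 0.05*11.6 = 0.58 m/s
v = (vR+vL)/2 = 0.4025 m/s
omega = (vR-vL)/L = -1.1094 rad/s
linear velocity = 0.4025 m/s


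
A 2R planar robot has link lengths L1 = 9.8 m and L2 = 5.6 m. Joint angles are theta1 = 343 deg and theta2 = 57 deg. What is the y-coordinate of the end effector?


Convert angles to radians: theta1 = 5.9865, theta2 = 0.9948
y = L1*sin(theta1) + L2*sin(theta1+theta2)
y = -2.8652 + 3.5996
y = 0.7344


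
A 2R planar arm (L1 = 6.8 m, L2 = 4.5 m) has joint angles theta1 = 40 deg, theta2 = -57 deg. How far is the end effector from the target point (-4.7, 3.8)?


End effector via forward kinematics:
x = L1*cos(t1) + L2*cos(t1+t2) = 9.5125
y = L1*sin(t1) + L2*sin(t1+t2) = 3.0553
Distance to target:
d = sqrt((-4.7 - 9.5125)^2 + (3.8 - 3.0553)^2)
= sqrt(201.9944 + 0.5546)
= 14.232 m


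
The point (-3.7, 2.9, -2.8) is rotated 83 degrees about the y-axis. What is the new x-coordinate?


Rotation about y-axis: x' = x*cos(theta) + z*sin(theta)
= -3.7 * 0.1219 + -2.8 * 0.9925
= -3.23


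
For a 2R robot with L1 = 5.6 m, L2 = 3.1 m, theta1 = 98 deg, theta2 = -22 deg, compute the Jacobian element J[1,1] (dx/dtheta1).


J[1,1] = -L1*sin(t1) - L2*sin(t1+t2)
= -5.6*sin(98) - 3.1*sin(76)
= -8.5534


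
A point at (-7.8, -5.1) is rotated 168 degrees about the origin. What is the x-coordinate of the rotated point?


x' = x*cos(theta) - y*sin(theta)
cos(168 deg) = -0.9781, sin(168 deg) = 0.2079
x' = -7.8 * -0.9781 - -5.1 * 0.2079
= 7.6296 - -1.0603
= 8.6899


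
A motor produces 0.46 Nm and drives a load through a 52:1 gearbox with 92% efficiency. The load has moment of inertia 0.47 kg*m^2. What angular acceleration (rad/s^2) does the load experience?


tau_out = tau_motor * N * eta
= 0.46 * 52 * 0.92 = 22.0064 Nm
alpha = tau_out / I = 22.0064 / 0.47
= 46.8221 rad/s^2


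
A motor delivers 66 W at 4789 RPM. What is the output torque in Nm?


omega = 4789 * 2*pi/60 = 501.5029 rad/s
tau = P / omega = 66 / 501.5029
= 0.1316 Nm


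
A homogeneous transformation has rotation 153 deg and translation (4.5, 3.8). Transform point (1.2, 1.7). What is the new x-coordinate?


x' = cos(theta)*px - sin(theta)*py + tx
= -0.891*1.2 - 0.454*1.7 + 4.5
= 2.659


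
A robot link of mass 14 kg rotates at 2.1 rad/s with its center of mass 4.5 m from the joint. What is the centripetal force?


F = m * omega^2 * r
= 14 * 2.1^2 * 4.5
= 14 * 4.41 * 4.5
= 277.83 N


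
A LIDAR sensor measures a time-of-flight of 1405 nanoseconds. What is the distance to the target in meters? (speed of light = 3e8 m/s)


tof = 1405 ns = 1.405e-06 s
dist = c * tof / 2
= 3e8 * 1.405e-06 / 2
= 210.75 m


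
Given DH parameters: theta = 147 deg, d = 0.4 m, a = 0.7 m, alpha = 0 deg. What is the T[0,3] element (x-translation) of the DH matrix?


T[0,3] = a * cos(theta)
= 0.7 * cos(147 deg)
= 0.7 * -0.8387
= -0.5871


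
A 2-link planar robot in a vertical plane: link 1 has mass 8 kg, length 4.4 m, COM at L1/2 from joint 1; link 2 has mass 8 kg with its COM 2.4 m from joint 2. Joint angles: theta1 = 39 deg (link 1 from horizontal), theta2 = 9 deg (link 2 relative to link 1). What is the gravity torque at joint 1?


Horizontal distance from joint 1 to link-1 COM:
  x_c1 = (L1/2)*cos(t1) = 2.2 * 0.7771 = 1.7097 m
Horizontal distance from joint 1 to link-2 COM:
  x_c2 = L1*cos(t1) + Lc2*cos(t1+t2)
       = 4.4*0.7771 + 2.4*0.6691 = 5.0254 m
tau1 = m1*g*x_c1 + m2*g*x_c2
     = 8*9.81*1.7097 + 8*9.81*5.0254
     = 134.1789 + 394.3899
     = 528.5688 Nm


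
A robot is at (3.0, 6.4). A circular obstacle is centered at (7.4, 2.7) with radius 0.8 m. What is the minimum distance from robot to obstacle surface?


center_dist = sqrt((3.0-7.4)^2 + (6.4-2.7)^2)
= sqrt(19.36 + 13.69)
= 5.7489
min_dist = center_dist - radius = 5.7489 - 0.8 = 4.9489 m


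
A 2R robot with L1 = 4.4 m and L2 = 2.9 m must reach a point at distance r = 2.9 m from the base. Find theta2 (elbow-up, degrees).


cos(theta2) = (r^2 - L1^2 - L2^2) / (2*L1*L2)
cos(theta2) = (8.41 - 19.36 - 8.41) / 25.52
cos(theta2) = -0.758621
theta2 = 139.3428 degrees


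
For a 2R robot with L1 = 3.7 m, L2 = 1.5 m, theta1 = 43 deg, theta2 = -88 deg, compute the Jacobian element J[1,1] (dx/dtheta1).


J[1,1] = -L1*sin(t1) - L2*sin(t1+t2)
= -3.7*sin(43) - 1.5*sin(-45)
= -1.4627


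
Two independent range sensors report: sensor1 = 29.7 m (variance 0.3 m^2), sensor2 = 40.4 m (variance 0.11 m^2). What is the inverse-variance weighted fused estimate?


w1 = (1/var1) / (1/var1 + 1/var2)
   = 3.3333 / (3.3333 + 9.0909) = 0.2683
w2 = 1 - w1 = 0.7317
fused = w1*s1 + w2*s2 = 7.9683 + 29.561
= 37.5293 m


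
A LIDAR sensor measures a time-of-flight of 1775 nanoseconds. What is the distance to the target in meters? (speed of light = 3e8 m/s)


tof = 1775 ns = 1.775e-06 s
dist = c * tof / 2
= 3e8 * 1.775e-06 / 2
= 266.25 m


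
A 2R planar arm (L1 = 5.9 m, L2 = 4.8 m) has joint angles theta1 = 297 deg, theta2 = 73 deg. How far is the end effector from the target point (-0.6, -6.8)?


End effector via forward kinematics:
x = L1*cos(t1) + L2*cos(t1+t2) = 7.4056
y = L1*sin(t1) + L2*sin(t1+t2) = -4.4234
Distance to target:
d = sqrt((-0.6 - 7.4056)^2 + (-6.8 - -4.4234)^2)
= sqrt(64.09 + 5.6481)
= 8.3509 m


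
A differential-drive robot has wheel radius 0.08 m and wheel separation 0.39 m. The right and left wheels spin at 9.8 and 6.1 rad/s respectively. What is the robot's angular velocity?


vR = r*wR = 0.08*9.8 = 0.784 m/s
vL = r*wL = 0.08*6.1 = 0.488 m/s
v = (vR+vL)/2 = 0.636 m/s
omega = (vR-vL)/L = 0.759 rad/s
angular velocity = 0.759 rad/s


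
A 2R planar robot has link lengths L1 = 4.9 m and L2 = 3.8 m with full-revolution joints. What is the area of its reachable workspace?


r_max = L1 + L2 = 8.7 m
r_min = |L1 - L2| = 1.1 m
Area = pi*(r_max^2 - r_min^2)
= pi*(75.69 - 1.21)
= pi * 74.48
= 233.9858 m^2


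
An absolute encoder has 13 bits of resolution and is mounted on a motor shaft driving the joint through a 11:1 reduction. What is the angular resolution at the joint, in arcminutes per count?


counts = 2^13 = 8192
effective counts at joint = 8192 * 11 = 90112
resolution = 360*60 / 90112
= 0.2397 arcmin/count


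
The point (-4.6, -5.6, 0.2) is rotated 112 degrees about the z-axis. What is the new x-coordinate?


Rotation about z-axis: x' = x*cos(theta) - y*sin(theta)
= -4.6 * -0.3746 - -5.6 * 0.9272
= 6.9154


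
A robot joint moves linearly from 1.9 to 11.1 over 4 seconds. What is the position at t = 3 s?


s = t/T = 3/4 = 0.75
p(t) = p0 + (pf-p0)*s
= 1.9 + (11.1 - 1.9) * 0.75
= 8.8


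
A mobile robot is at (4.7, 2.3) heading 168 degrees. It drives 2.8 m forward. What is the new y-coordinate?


y_new = y0 + d*sin(theta)
= 2.3 + 2.8*sin(168)
= 2.3 + 0.5822
= 2.8822


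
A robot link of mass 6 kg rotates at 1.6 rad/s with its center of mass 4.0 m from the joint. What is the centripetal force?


F = m * omega^2 * r
= 6 * 1.6^2 * 4.0
= 6 * 2.56 * 4.0
= 61.44 N


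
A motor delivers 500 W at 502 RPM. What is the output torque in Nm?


omega = 502 * 2*pi/60 = 52.5693 rad/s
tau = P / omega = 500 / 52.5693
= 9.5113 Nm


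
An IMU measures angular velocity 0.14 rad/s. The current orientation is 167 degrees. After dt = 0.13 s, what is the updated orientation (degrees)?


delta_theta = w * dt = 0.14 * 0.13 = 0.0182 rad
= 1.0428 deg
theta_new = 167 + 1.0428 = 168.0428 deg


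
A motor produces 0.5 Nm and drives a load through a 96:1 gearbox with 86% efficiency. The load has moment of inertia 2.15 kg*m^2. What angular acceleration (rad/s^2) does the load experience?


tau_out = tau_motor * N * eta
= 0.5 * 96 * 0.86 = 41.28 Nm
alpha = tau_out / I = 41.28 / 2.15
= 19.2 rad/s^2


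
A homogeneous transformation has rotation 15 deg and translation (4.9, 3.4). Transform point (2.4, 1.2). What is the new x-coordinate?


x' = cos(theta)*px - sin(theta)*py + tx
= 0.9659*2.4 - 0.2588*1.2 + 4.9
= 6.9076


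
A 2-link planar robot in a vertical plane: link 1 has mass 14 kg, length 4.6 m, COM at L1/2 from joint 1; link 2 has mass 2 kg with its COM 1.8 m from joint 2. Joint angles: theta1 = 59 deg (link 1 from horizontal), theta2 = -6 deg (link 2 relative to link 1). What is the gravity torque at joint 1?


Horizontal distance from joint 1 to link-1 COM:
  x_c1 = (L1/2)*cos(t1) = 2.3 * 0.515 = 1.1846 m
Horizontal distance from joint 1 to link-2 COM:
  x_c2 = L1*cos(t1) + Lc2*cos(t1+t2)
       = 4.6*0.515 + 1.8*0.6018 = 3.4524 m
tau1 = m1*g*x_c1 + m2*g*x_c2
     = 14*9.81*1.1846 + 2*9.81*3.4524
     = 162.6913 + 67.7369
     = 230.4282 Nm


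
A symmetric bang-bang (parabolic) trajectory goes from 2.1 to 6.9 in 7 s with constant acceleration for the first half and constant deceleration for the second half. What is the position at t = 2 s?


Symmetric rest-to-rest: each phase covers (pf-p0)/2 in time T/2. 0.5*a*(T/2)^2 = (pf-p0)/2 => a = 4*(pf-p0)/T^2
a = 4*(6.9-2.1)/7^2 = 0.3918
t = 2 is in the acceleration phase (t <= T/2).
p = p0 + 0.5*a*t^2 = 2.1 + 0.5*0.3918*2^2
= 2.8837


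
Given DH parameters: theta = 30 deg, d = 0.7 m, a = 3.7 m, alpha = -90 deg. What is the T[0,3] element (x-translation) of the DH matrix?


T[0,3] = a * cos(theta)
= 3.7 * cos(30 deg)
= 3.7 * 0.866
= 3.2043


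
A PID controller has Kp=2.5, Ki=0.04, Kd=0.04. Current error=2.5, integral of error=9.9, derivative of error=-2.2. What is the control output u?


u = Kp*e + Ki*int(e) + Kd*de/dt
= 2.5*2.5 + 0.04*9.9 + 0.04*(-2.2)
= 6.25 + 0.396 + -0.088
= 6.558


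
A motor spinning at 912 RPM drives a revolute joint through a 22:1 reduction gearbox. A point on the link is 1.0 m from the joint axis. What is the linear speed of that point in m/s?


omega_motor = 912 * 2*pi/60 = 95.5044 rad/s
omega_joint = omega_motor / 22 = 4.3411 rad/s
v = omega_joint * r = 4.3411 * 1.0
= 4.3411 m/s


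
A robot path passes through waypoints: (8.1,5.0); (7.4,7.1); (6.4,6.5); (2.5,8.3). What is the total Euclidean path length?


Segment lengths:
  seg1 = sqrt((-0.7)^2 + (2.1)^2) = 2.2136
  seg2 = sqrt((-1.0)^2 + (-0.6)^2) = 1.1662
  seg3 = sqrt((-3.9)^2 + (1.8)^2) = 4.2953
Total = 7.6751


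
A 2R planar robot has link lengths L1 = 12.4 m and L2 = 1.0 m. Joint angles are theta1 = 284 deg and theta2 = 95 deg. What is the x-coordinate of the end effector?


Convert angles to radians: theta1 = 4.9567, theta2 = 1.6581
x = L1*cos(theta1) + L2*cos(theta1+theta2)
x = 2.9998 + 0.9455
x = 3.9454


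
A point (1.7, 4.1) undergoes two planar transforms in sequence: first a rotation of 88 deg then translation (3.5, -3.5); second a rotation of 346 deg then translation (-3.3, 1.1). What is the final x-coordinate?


After transform 1:
x1 = cos(88)*1.7 - sin(88)*4.1 + 3.5 = -0.5382
y1 = sin(88)*1.7 + cos(88)*4.1 + -3.5 = -1.6579
After transform 2:
x2 = cos(346)*-0.5382 - sin(346)*-1.6579 + -3.3
= -4.2233


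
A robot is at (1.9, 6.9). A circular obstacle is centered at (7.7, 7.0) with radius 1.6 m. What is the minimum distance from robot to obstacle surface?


center_dist = sqrt((1.9-7.7)^2 + (6.9-7.0)^2)
= sqrt(33.64 + 0.01)
= 5.8009
min_dist = center_dist - radius = 5.8009 - 1.6 = 4.2009 m


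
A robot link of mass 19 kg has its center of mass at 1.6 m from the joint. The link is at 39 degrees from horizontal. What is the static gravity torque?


tau = m*g*L*cos(angle)
= 19 * 9.81 * 1.6 * cos(39 deg)
= 19 * 9.81 * 1.6 * 0.7771
= 231.7636 Nm


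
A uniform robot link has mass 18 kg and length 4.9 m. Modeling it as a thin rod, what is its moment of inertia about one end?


I = (1/3) * m * L^2
= (1/3) * 18 * 4.9^2
= 0.333333 * 18 * 24.01
= 144.06 kg*m^2


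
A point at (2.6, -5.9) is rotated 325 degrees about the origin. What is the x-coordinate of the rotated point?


x' = x*cos(theta) - y*sin(theta)
cos(325 deg) = 0.8192, sin(325 deg) = -0.5736
x' = 2.6 * 0.8192 - -5.9 * -0.5736
= 2.1298 - 3.3841
= -1.2543


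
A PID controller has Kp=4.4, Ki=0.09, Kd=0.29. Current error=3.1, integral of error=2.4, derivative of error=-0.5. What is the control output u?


u = Kp*e + Ki*int(e) + Kd*de/dt
= 4.4*3.1 + 0.09*2.4 + 0.29*(-0.5)
= 13.64 + 0.216 + -0.145
= 13.711


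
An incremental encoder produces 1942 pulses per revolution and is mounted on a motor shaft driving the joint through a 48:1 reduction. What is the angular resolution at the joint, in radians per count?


counts per rev = 1942
effective counts at joint = 1942 * 48 = 93216
resolution = 2*pi / 93216
= 6.7405e-05 rad/count


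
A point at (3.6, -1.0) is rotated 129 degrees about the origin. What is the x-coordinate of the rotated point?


x' = x*cos(theta) - y*sin(theta)
cos(129 deg) = -0.6293, sin(129 deg) = 0.7771
x' = 3.6 * -0.6293 - -1.0 * 0.7771
= -2.2656 - -0.7771
= -1.4884


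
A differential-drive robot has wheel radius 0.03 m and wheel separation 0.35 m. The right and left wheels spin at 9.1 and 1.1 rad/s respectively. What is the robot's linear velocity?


vR = r*wR = 0.03*9.1 = 0.273 m/s
vL = r*wL = 0.03*1.1 = 0.033 m/s
v = (vR+vL)/2 = 0.153 m/s
omega = (vR-vL)/L = 0.6857 rad/s
linear velocity = 0.153 m/s


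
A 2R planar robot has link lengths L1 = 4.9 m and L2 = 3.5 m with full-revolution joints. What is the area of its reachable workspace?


r_max = L1 + L2 = 8.4 m
r_min = |L1 - L2| = 1.4 m
Area = pi*(r_max^2 - r_min^2)
= pi*(70.56 - 1.96)
= pi * 68.6
= 215.5133 m^2


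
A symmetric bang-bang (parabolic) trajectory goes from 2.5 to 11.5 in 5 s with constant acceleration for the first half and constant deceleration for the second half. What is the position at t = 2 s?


Symmetric rest-to-rest: each phase covers (pf-p0)/2 in time T/2. 0.5*a*(T/2)^2 = (pf-p0)/2 => a = 4*(pf-p0)/T^2
a = 4*(11.5-2.5)/5^2 = 1.44
t = 2 is in the acceleration phase (t <= T/2).
p = p0 + 0.5*a*t^2 = 2.5 + 0.5*1.44*2^2
= 5.38


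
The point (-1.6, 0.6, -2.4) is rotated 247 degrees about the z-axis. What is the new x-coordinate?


Rotation about z-axis: x' = x*cos(theta) - y*sin(theta)
= -1.6 * -0.3907 - 0.6 * -0.9205
= 1.1775


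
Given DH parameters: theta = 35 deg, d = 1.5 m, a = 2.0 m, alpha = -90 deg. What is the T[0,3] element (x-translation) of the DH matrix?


T[0,3] = a * cos(theta)
= 2.0 * cos(35 deg)
= 2.0 * 0.8192
= 1.6383


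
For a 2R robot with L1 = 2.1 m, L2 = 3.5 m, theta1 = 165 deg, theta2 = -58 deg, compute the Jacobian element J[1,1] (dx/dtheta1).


J[1,1] = -L1*sin(t1) - L2*sin(t1+t2)
= -2.1*sin(165) - 3.5*sin(107)
= -3.8906


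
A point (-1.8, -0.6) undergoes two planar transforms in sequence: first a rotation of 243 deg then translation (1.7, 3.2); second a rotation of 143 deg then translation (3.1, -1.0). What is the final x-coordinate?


After transform 1:
x1 = cos(243)*-1.8 - sin(243)*-0.6 + 1.7 = 1.9826
y1 = sin(243)*-1.8 + cos(243)*-0.6 + 3.2 = 5.0762
After transform 2:
x2 = cos(143)*1.9826 - sin(143)*5.0762 + 3.1
= -1.5383


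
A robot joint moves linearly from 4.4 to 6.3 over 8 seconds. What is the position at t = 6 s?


s = t/T = 6/8 = 0.75
p(t) = p0 + (pf-p0)*s
= 4.4 + (6.3 - 4.4) * 0.75
= 5.825


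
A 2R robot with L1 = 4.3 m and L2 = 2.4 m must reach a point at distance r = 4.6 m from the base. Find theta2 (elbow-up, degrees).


cos(theta2) = (r^2 - L1^2 - L2^2) / (2*L1*L2)
cos(theta2) = (21.16 - 18.49 - 5.76) / 20.64
cos(theta2) = -0.149709
theta2 = 98.6101 degrees


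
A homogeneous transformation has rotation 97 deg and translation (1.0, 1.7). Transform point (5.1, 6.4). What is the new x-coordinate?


x' = cos(theta)*px - sin(theta)*py + tx
= -0.1219*5.1 - 0.9925*6.4 + 1.0
= -5.9738
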